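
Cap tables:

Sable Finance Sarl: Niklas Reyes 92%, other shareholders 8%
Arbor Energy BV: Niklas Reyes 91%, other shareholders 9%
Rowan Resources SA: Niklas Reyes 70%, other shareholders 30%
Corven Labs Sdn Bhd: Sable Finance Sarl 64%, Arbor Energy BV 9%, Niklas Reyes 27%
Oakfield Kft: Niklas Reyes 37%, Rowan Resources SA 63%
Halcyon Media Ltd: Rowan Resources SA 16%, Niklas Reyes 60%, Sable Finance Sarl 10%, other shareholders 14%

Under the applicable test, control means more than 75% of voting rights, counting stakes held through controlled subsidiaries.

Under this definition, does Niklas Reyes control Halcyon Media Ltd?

Niklas holds 92% of Sable, so Niklas controls Sable.
Niklas holds 91% of Arbor, so Niklas controls Arbor.
Sable and Arbor and Niklas together hold 64% + 9% + 27% = 100% of Corven, so Niklas controls Corven.
In Halcyon, Niklas's side holds only 60% + 10% = 70%, not > 75%.
So Niklas does not control Halcyon.

No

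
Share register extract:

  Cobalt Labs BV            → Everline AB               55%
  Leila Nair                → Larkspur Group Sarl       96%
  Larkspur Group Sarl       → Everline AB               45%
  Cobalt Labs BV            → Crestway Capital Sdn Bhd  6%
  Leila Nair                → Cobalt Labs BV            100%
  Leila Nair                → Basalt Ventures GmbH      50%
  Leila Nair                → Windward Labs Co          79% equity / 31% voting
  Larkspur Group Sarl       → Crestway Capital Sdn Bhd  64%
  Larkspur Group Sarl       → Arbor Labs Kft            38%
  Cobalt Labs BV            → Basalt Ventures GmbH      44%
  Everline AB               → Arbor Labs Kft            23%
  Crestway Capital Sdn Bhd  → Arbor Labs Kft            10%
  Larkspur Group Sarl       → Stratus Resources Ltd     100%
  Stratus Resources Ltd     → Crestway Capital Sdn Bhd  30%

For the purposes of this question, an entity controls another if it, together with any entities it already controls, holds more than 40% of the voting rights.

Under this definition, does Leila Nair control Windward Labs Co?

Leila holds 100% of Cobalt, so Leila controls Cobalt.
Leila holds 96% of Larkspur, so Leila controls Larkspur.
Larkspur holds 100% of Stratus, so Leila controls Stratus.
Cobalt and Larkspur together hold 55% + 45% = 100% of Everline, so Leila controls Everline.
Cobalt and Leila together hold 44% + 50% = 94% of Basalt, so Leila controls Basalt.
Cobalt and Larkspur and Stratus together hold 6% + 64% + 30% = 100% of Crestway, so Leila controls Crestway.
Everline and Crestway and Larkspur together hold 23% + 10% + 38% = 71% of Arbor, so Leila controls Arbor.
In Windward, Leila's side holds only 31%, not > 40%.
So Leila does not control Windward.

No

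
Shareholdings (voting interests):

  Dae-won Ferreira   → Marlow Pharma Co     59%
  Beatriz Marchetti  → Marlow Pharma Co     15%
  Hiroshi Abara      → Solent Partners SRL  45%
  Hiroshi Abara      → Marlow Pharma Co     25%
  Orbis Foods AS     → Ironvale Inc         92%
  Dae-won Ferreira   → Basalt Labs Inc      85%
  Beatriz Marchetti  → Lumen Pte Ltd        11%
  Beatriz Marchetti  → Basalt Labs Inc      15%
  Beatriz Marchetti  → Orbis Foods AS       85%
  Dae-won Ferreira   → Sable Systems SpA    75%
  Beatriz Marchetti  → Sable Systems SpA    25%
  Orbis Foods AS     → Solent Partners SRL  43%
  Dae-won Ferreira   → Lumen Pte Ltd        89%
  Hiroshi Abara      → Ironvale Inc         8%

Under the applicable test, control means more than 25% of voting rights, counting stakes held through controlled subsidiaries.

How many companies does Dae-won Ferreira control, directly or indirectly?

4

Dae-won holds 75% of Sable, so Dae-won controls Sable.
Dae-won holds 85% of Basalt, so Dae-won controls Basalt.
Dae-won holds 59% of Marlow, so Dae-won controls Marlow.
Dae-won holds 89% of Lumen, so Dae-won controls Lumen.
No other company's threshold is met.
Dae-won controls 4 companies.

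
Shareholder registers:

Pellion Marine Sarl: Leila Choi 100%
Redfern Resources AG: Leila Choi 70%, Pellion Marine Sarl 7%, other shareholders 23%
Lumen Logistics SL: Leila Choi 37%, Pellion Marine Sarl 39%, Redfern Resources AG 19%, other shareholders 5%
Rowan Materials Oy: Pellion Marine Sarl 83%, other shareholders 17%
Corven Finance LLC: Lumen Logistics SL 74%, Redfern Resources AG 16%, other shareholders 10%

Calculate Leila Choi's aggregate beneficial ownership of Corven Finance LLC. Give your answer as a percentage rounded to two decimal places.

79.39%

Leila reaches Corven along 6 paths.
Via Lumen: 37% × 74% = 27.38%.
Via Pellion → Lumen: 100% × 39% × 74% = 28.86%.
Via Redfern → Lumen: 70% × 19% × 74% = 9.842%.
Via Pellion → Redfern → Lumen: 100% × 7% × 19% × 74% = 0.9842%.
Via Redfern: 70% × 16% = 11.2%.
Via Pellion → Redfern: 100% × 7% × 16% = 1.12%.
Total: 27.38% + 28.86% + 9.842% + 0.9842% + 11.2% + 1.12% = 79.3862%.
Rounded: 79.39%.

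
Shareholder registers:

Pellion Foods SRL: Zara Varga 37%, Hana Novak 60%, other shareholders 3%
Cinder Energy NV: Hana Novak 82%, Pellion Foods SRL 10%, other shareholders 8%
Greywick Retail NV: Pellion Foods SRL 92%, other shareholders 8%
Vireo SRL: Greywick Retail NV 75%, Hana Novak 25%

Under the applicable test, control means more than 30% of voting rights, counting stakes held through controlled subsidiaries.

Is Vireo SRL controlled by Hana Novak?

Yes

Hana holds 60% of Pellion, so Hana controls Pellion.
Pellion holds 92% of Greywick, so Hana controls Greywick.
Greywick and Hana together hold 75% + 25% = 100% of Vireo, so Hana controls Vireo.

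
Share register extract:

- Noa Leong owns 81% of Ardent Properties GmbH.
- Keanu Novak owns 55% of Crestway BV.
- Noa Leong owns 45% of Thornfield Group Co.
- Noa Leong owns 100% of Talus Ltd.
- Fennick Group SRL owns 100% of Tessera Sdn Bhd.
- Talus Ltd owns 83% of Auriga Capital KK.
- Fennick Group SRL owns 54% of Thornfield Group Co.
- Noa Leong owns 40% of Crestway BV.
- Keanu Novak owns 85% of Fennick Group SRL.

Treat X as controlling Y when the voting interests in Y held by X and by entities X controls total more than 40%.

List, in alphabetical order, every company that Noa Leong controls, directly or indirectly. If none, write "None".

Noa holds 45% of Thornfield, so Noa controls Thornfield.
Noa holds 100% of Talus, so Noa controls Talus.
Noa holds 81% of Ardent, so Noa controls Ardent.
Talus holds 83% of Auriga, so Noa controls Auriga.
No other company's threshold is met.

Ardent Properties GmbH, Auriga Capital KK, Talus Ltd, Thornfield Group Co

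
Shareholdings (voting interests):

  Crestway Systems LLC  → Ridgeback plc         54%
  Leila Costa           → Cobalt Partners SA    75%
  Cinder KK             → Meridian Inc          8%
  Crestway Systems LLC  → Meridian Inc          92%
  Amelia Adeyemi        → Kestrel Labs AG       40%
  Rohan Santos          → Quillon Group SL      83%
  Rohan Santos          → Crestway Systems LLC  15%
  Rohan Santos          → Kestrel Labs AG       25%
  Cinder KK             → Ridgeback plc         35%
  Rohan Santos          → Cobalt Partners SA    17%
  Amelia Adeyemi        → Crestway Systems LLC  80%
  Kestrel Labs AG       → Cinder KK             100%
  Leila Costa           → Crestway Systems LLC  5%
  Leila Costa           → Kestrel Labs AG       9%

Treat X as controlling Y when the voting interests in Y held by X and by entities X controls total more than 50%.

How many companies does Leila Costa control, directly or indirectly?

Leila holds 75% of Cobalt, so Leila controls Cobalt.
No other company's threshold is met.
Leila controls 1 company.

1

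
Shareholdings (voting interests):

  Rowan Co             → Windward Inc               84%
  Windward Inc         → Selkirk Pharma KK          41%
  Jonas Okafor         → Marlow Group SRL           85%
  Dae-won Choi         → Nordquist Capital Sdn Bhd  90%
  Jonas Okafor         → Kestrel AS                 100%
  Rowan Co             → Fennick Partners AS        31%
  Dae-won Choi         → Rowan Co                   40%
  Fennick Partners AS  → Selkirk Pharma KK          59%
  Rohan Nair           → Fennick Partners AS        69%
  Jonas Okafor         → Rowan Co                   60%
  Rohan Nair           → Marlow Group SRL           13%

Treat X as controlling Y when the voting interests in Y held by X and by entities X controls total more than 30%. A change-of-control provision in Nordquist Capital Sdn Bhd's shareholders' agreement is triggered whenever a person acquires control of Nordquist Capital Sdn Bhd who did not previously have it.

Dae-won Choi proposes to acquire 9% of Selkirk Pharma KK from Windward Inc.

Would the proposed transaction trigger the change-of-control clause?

No

The purchase adds only to Dae-won's holdings (Windward's stake shrinks), so Dae-won is the only person who could newly come to control Nordquist.
Dae-won holds 90% of Nordquist, so Dae-won controls Nordquist.
So Dae-won already controls Nordquist before the transaction.
After the purchase, Dae-won holds 9% of Selkirk directly, and Windward's stake falls to 32%.
Dae-won controlled Nordquist already, so this is not a new person acquiring control; every other person's position is unchanged or reduced.
No new person acquires control, so the clause is not triggered.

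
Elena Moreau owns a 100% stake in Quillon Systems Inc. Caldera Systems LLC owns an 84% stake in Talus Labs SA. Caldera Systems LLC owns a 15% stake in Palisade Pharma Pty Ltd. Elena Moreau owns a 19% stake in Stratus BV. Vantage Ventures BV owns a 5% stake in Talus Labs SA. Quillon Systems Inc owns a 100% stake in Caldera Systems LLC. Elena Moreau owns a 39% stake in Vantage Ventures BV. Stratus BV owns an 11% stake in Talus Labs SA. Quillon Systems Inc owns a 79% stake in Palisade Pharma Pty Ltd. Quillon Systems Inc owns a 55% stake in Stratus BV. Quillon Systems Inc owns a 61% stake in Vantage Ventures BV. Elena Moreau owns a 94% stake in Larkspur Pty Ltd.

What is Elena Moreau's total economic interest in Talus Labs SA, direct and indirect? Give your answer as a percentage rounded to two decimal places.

Elena reaches Talus along 5 paths.
Via Quillon → Caldera: 100% × 100% × 84% = 84%.
Via Quillon → Stratus: 100% × 55% × 11% = 6.05%.
Via Stratus: 19% × 11% = 2.09%.
Via Quillon → Vantage: 100% × 61% × 5% = 3.05%.
Via Vantage: 39% × 5% = 1.95%.
Total: 84% + 6.05% + 2.09% + 3.05% + 1.95% = 97.14%.

97.14%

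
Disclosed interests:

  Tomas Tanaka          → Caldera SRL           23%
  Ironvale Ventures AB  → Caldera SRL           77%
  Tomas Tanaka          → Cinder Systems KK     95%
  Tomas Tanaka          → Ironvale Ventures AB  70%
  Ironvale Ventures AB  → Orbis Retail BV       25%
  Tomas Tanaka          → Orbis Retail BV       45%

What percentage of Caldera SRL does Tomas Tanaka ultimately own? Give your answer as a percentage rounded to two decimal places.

76.90%

Tomas reaches Caldera along 2 paths.
Via Ironvale: 70% × 77% = 53.9%.
Direct stake: 23% = 23%.
Total: 53.9% + 23% = 76.9%.
Rounded: 76.90%.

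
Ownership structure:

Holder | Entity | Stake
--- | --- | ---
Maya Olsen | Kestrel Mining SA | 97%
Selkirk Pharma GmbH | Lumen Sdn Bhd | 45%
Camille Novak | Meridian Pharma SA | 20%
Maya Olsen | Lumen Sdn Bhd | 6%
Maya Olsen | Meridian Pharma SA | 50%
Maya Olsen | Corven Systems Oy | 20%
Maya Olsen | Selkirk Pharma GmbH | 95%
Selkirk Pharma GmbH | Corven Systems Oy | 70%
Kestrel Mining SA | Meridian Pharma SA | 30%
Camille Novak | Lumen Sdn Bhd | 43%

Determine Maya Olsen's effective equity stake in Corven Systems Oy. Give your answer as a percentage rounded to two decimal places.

Maya reaches Corven along 2 paths.
Via Selkirk: 95% × 70% = 66.5%.
Direct stake: 20% = 20%.
Total: 66.5% + 20% = 86.5%.
Rounded: 86.50%.

86.50%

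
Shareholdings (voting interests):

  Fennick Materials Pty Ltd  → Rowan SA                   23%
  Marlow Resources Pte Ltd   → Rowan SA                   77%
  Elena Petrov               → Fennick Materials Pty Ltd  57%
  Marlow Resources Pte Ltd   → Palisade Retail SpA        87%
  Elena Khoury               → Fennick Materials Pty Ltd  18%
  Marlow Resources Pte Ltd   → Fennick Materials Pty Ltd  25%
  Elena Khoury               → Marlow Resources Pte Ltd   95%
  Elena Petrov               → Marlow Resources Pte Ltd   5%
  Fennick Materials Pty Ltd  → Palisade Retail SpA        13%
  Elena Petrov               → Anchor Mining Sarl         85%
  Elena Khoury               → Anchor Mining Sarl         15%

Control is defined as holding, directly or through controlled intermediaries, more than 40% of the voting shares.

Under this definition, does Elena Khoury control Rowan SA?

Yes

Elena Khoury holds 95% of Marlow, so Elena Khoury controls Marlow.
Marlow and Elena Khoury together hold 25% + 18% = 43% of Fennick, so Elena Khoury controls Fennick.
Fennick and Marlow together hold 23% + 77% = 100% of Rowan, so Elena Khoury controls Rowan.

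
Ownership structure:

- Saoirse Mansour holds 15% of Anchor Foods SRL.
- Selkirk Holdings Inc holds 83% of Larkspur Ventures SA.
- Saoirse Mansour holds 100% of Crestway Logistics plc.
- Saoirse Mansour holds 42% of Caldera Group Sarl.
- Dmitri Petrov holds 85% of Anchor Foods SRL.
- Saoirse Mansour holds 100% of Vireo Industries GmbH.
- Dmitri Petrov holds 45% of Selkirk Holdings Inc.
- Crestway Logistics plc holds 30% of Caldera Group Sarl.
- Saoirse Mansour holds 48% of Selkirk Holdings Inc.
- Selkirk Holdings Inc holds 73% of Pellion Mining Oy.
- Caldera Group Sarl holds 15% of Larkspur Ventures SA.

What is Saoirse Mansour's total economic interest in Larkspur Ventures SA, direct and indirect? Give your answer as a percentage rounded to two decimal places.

Saoirse reaches Larkspur along 3 paths.
Via Crestway → Caldera: 100% × 30% × 15% = 4.5%.
Via Caldera: 42% × 15% = 6.3%.
Via Selkirk: 48% × 83% = 39.84%.
Total: 4.5% + 6.3% + 39.84% = 50.64%.

50.64%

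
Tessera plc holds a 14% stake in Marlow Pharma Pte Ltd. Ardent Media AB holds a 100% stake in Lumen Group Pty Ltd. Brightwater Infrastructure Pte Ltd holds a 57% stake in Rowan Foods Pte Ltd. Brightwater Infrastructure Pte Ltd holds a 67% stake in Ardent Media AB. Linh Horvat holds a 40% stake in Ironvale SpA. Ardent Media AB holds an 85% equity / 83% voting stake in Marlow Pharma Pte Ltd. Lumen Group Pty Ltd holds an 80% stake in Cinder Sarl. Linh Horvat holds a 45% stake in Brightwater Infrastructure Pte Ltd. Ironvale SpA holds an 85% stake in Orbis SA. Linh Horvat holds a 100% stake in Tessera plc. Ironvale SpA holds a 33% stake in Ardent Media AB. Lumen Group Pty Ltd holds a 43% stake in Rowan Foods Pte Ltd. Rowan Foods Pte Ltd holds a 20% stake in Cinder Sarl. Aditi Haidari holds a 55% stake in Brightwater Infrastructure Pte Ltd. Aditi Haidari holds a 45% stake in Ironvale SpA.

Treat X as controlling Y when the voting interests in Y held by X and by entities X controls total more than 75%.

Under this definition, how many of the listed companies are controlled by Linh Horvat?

1

Linh holds 100% of Tessera, so Linh controls Tessera.
No other company's threshold is met.
Linh controls 1 company.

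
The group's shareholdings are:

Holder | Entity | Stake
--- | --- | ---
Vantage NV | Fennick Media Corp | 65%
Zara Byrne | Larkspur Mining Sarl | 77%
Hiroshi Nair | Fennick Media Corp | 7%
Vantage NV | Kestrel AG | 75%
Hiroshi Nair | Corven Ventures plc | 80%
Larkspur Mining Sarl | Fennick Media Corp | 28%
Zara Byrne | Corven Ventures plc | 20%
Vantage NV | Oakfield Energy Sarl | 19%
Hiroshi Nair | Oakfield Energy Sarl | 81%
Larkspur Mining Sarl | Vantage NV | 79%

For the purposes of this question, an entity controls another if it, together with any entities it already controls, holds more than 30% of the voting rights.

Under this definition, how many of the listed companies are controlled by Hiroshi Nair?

2

Hiroshi holds 80% of Corven, so Hiroshi controls Corven.
Hiroshi holds 81% of Oakfield, so Hiroshi controls Oakfield.
No other company's threshold is met.
Hiroshi controls 2 companies.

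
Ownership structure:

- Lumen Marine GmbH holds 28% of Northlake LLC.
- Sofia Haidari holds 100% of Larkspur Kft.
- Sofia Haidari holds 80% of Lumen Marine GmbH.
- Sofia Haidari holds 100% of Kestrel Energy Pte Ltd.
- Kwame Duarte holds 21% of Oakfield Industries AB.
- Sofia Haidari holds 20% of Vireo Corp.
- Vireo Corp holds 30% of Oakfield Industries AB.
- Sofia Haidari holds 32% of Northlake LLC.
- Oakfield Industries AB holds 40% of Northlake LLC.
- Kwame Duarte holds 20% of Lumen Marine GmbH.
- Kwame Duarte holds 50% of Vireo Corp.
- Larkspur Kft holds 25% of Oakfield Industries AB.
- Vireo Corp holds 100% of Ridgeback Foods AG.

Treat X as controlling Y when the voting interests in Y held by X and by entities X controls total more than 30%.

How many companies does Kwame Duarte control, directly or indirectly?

4

Kwame holds 50% of Vireo, so Kwame controls Vireo.
Vireo and Kwame together hold 30% + 21% = 51% of Oakfield, so Kwame controls Oakfield.
Oakfield holds 40% of Northlake, so Kwame controls Northlake.
Vireo holds 100% of Ridgeback, so Kwame controls Ridgeback.
No other company's threshold is met.
Kwame controls 4 companies.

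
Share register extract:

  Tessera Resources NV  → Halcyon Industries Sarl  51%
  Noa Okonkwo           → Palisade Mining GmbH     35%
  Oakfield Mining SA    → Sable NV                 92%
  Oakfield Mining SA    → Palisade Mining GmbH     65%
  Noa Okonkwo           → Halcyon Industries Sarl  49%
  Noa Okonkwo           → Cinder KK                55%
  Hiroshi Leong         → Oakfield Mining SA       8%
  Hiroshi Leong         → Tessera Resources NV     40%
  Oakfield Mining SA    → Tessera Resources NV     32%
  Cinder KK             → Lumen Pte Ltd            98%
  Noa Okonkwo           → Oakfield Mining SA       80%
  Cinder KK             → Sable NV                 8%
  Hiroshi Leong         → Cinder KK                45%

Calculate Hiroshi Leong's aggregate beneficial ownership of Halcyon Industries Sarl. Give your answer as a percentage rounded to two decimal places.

Hiroshi reaches Halcyon along 2 paths.
Via Oakfield → Tessera: 8% × 32% × 51% = 1.3056%.
Via Tessera: 40% × 51% = 20.4%.
Total: 1.3056% + 20.4% = 21.7056%.
Rounded: 21.71%.

21.71%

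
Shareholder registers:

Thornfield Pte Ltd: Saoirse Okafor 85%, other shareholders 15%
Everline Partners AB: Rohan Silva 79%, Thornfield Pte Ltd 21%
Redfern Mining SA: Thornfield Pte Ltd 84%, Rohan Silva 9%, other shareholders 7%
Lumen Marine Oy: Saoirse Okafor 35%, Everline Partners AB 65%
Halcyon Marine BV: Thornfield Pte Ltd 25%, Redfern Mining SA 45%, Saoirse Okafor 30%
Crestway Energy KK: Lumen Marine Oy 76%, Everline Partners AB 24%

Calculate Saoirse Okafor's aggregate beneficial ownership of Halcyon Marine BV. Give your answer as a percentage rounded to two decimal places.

Saoirse reaches Halcyon along 3 paths.
Via Thornfield: 85% × 25% = 21.25%.
Via Thornfield → Redfern: 85% × 84% × 45% = 32.13%.
Direct stake: 30% = 30%.
Total: 21.25% + 32.13% + 30% = 83.38%.

83.38%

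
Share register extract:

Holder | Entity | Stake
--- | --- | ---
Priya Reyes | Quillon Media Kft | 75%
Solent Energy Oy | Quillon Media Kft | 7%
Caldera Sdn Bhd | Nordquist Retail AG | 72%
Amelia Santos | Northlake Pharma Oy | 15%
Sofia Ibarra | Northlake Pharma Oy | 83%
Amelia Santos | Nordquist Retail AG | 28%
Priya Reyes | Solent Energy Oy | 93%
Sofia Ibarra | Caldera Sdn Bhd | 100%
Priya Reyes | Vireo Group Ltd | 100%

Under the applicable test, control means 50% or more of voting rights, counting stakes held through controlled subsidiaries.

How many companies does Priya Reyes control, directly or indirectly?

3

Priya holds 93% of Solent, so Priya controls Solent.
Priya and Solent together hold 75% + 7% = 82% of Quillon, so Priya controls Quillon.
Priya holds 100% of Vireo, so Priya controls Vireo.
No other company's threshold is met.
Priya controls 3 companies.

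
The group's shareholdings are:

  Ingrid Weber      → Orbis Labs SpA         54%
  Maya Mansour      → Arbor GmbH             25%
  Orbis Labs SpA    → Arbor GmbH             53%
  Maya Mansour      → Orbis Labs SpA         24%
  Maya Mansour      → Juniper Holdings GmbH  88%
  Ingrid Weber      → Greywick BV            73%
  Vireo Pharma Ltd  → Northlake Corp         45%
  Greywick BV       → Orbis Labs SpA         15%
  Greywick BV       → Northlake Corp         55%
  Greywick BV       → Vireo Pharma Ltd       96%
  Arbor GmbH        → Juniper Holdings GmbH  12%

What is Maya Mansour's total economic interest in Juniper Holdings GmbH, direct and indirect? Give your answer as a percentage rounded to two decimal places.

92.53%

Maya reaches Juniper along 3 paths.
Direct stake: 88% = 88%.
Via Arbor: 25% × 12% = 3%.
Via Orbis → Arbor: 24% × 53% × 12% = 1.5264%.
Total: 88% + 3% + 1.5264% = 92.5264%.
Rounded: 92.53%.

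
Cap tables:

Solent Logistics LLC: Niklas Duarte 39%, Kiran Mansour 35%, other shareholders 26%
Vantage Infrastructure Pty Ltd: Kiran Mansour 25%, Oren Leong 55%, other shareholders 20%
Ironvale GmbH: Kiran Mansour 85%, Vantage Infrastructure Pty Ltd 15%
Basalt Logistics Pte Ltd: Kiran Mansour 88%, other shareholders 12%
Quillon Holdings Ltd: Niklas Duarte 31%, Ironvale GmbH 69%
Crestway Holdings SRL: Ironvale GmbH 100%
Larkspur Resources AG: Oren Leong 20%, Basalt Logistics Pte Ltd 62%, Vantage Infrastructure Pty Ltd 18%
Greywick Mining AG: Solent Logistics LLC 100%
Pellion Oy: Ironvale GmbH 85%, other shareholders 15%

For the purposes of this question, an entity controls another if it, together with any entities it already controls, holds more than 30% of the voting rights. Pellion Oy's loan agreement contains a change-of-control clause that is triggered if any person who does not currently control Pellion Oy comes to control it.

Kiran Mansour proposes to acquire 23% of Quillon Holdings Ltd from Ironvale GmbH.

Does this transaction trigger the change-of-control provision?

The purchase adds only to Kiran's holdings (Ironvale's stake shrinks), so Kiran is the only person who could newly come to control Pellion.
Kiran holds 85% of Ironvale, so Kiran controls Ironvale.
Ironvale holds 85% of Pellion, so Kiran controls Pellion.
So Kiran already controls Pellion before the transaction.
After the purchase, Kiran holds 23% of Quillon directly, and Ironvale's stake falls to 46%.
Kiran controlled Pellion already, so this is not a new person acquiring control; every other person's position is unchanged or reduced.
No new person acquires control, so the clause is not triggered.

No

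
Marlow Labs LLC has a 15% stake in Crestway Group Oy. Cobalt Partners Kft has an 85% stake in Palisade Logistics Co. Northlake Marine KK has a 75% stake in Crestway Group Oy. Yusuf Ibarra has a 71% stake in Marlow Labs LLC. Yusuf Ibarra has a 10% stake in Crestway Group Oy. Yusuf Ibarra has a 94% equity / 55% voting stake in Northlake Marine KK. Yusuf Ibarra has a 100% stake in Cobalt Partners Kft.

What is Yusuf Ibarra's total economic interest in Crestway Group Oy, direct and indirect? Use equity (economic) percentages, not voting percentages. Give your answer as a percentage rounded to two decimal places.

91.15%

Yusuf reaches Crestway along 3 paths.
Via Marlow: 71% × 15% = 10.65%.
Via Northlake: 94% × 75% = 70.5%.
Direct stake: 10% = 10%.
Total: 10.65% + 70.5% + 10% = 91.15%.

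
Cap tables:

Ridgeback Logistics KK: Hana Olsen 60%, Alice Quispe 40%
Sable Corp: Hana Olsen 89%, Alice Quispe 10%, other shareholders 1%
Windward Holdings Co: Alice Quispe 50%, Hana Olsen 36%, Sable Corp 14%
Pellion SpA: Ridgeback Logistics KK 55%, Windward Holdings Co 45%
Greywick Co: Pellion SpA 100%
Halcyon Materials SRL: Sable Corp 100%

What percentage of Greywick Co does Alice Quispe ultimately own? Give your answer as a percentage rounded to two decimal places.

45.13%

Alice reaches Greywick along 3 paths.
Via Ridgeback → Pellion: 40% × 55% × 100% = 22%.
Via Windward → Pellion: 50% × 45% × 100% = 22.5%.
Via Sable → Windward → Pellion: 10% × 14% × 45% × 100% = 0.63%.
Total: 22% + 22.5% + 0.63% = 45.13%.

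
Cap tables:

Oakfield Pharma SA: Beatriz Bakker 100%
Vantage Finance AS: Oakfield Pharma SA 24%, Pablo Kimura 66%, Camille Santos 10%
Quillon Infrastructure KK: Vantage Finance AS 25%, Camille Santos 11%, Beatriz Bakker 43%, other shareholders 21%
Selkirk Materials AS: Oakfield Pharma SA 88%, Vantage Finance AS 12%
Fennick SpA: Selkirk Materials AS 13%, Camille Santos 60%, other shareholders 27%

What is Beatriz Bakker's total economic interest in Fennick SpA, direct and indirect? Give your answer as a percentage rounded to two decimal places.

11.81%

Beatriz reaches Fennick along 2 paths.
Via Oakfield → Selkirk: 100% × 88% × 13% = 11.44%.
Via Oakfield → Vantage → Selkirk: 100% × 24% × 12% × 13% = 0.3744%.
Total: 11.44% + 0.3744% = 11.8144%.
Rounded: 11.81%.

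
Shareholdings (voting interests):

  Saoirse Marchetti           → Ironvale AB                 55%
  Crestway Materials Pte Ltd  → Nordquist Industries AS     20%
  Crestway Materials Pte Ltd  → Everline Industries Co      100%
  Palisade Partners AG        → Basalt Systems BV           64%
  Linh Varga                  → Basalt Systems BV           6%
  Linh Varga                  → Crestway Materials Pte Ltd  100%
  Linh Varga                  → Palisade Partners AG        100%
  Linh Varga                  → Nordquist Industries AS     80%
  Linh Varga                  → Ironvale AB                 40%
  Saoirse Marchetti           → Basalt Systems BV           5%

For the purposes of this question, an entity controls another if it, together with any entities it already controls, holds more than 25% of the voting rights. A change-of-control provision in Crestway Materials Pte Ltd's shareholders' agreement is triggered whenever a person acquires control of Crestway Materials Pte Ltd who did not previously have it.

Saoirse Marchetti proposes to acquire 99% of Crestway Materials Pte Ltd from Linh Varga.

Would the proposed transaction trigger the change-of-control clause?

The purchase adds only to Saoirse's holdings (Linh's stake shrinks), so Saoirse is the only person who could newly come to control Crestway.
Saoirse holds 55% of Ironvale, so Saoirse controls Ironvale.
Neither Saoirse nor any entity Saoirse controls holds any voting interest in Crestway.
So before the transaction, Saoirse does not control Crestway.
After the purchase, Saoirse holds 99% of Crestway directly, and Linh's stake falls to 1%.
Saoirse holds 99% of Crestway, so Saoirse controls Crestway.
Saoirse did not control Crestway before and does after, so the clause is triggered.

Yes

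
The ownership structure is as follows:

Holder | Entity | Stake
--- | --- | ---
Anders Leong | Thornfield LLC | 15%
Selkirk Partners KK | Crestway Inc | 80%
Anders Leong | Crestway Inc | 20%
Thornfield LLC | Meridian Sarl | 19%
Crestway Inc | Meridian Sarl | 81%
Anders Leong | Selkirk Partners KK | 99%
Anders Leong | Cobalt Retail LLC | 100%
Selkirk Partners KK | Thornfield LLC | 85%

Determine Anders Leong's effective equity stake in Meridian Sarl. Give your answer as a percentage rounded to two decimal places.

99.19%

Anders reaches Meridian along 4 paths.
Via Selkirk → Crestway: 99% × 80% × 81% = 64.152%.
Via Crestway: 20% × 81% = 16.2%.
Via Selkirk → Thornfield: 99% × 85% × 19% = 15.9885%.
Via Thornfield: 15% × 19% = 2.85%.
Total: 64.152% + 16.2% + 15.9885% + 2.85% = 99.1905%.
Rounded: 99.19%.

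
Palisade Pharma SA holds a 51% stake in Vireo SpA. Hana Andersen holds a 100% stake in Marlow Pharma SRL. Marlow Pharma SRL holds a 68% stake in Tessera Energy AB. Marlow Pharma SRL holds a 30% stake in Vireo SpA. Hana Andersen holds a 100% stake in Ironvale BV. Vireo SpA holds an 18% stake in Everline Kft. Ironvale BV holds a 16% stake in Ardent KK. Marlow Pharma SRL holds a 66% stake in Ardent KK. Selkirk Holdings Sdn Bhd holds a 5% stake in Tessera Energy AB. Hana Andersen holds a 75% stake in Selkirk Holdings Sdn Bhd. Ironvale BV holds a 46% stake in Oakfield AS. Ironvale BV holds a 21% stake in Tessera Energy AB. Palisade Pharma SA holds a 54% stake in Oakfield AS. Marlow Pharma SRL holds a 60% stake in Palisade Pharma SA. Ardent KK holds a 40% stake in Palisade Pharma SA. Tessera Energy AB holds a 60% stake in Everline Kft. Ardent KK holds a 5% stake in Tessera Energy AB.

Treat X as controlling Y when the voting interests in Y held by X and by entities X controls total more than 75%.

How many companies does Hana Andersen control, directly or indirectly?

8

Hana holds 100% of Marlow, so Hana controls Marlow.
Hana holds 100% of Ironvale, so Hana controls Ironvale.
Marlow and Ironvale together hold 66% + 16% = 82% of Ardent, so Hana controls Ardent.
Marlow and Ardent together hold 60% + 40% = 100% of Palisade, so Hana controls Palisade.
Marlow and Ardent and Ironvale together hold 68% + 5% + 21% = 94% of Tessera, so Hana controls Tessera.
Marlow and Palisade together hold 30% + 51% = 81% of Vireo, so Hana controls Vireo.
Vireo and Tessera together hold 18% + 60% = 78% of Everline, so Hana controls Everline.
Palisade and Ironvale together hold 54% + 46% = 100% of Oakfield, so Hana controls Oakfield.
No other company's threshold is met.
Hana controls 8 companies.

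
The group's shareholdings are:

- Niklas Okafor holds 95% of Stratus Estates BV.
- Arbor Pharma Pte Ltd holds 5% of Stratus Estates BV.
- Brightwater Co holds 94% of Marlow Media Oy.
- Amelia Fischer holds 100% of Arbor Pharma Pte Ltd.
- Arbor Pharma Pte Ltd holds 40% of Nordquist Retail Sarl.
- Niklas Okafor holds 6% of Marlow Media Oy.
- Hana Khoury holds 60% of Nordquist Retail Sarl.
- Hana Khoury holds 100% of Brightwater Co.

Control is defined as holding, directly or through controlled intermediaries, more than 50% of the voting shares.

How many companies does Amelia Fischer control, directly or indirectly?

Amelia holds 100% of Arbor, so Amelia controls Arbor.
No other company's threshold is met.
Amelia controls 1 company.

1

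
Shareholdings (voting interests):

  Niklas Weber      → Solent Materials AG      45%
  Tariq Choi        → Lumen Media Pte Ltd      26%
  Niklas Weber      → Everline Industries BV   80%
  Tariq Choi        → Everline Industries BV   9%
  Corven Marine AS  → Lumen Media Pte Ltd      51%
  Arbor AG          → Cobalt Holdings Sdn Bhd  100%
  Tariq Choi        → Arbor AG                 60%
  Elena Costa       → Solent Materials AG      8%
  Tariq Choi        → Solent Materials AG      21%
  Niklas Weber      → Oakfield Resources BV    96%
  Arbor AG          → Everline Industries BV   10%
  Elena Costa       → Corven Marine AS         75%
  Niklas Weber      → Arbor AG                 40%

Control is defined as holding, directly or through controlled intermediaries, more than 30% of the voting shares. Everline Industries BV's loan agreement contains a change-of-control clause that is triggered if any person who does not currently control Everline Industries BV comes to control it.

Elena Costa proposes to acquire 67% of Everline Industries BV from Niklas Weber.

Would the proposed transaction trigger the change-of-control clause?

Yes

The purchase adds only to Elena's holdings (Niklas's stake shrinks), so Elena is the only person who could newly come to control Everline.
Elena holds 75% of Corven, so Elena controls Corven.
Corven holds 51% of Lumen, so Elena controls Lumen.
Neither Elena nor any entity Elena controls holds any voting interest in Everline.
So before the transaction, Elena does not control Everline.
After the purchase, Elena holds 67% of Everline directly, and Niklas's stake falls to 13%.
Elena holds 67% of Everline, so Elena controls Everline.
Elena did not control Everline before and does after, so the clause is triggered.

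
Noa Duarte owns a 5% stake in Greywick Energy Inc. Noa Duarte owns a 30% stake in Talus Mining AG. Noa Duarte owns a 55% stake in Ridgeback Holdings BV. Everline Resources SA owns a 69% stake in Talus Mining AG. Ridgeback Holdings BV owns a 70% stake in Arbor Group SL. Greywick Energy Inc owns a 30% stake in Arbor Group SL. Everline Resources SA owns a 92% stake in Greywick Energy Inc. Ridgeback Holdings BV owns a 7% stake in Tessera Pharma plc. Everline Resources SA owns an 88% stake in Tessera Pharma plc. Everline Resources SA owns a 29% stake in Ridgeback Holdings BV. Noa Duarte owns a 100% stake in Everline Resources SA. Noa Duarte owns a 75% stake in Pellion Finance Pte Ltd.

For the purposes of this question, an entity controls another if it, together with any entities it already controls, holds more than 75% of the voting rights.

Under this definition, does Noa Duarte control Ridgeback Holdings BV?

Yes

Noa holds 100% of Everline, so Noa controls Everline.
Everline and Noa together hold 29% + 55% = 84% of Ridgeback, so Noa controls Ridgeback.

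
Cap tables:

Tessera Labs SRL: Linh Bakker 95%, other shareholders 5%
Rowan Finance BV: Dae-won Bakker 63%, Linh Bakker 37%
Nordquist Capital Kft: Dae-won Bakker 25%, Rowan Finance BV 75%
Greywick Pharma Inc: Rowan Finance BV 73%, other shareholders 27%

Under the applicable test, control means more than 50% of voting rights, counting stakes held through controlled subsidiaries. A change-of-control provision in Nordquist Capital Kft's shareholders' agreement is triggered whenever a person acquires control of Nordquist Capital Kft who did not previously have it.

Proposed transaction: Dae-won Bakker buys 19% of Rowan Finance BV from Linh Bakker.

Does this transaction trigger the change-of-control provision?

The purchase adds only to Dae-won's holdings (Linh's stake shrinks), so Dae-won is the only person who could newly come to control Nordquist.
Dae-won holds 63% of Rowan, so Dae-won controls Rowan.
Dae-won and Rowan together hold 25% + 75% = 100% of Nordquist, so Dae-won controls Nordquist.
So Dae-won already controls Nordquist before the transaction.
After the purchase, Dae-won's direct stake in Rowan rises to 63% + 19% = 82%, and Linh's stake falls to 18%.
Dae-won controlled Nordquist already, so this is not a new person acquiring control; every other person's position is unchanged or reduced.
No new person acquires control, so the clause is not triggered.

No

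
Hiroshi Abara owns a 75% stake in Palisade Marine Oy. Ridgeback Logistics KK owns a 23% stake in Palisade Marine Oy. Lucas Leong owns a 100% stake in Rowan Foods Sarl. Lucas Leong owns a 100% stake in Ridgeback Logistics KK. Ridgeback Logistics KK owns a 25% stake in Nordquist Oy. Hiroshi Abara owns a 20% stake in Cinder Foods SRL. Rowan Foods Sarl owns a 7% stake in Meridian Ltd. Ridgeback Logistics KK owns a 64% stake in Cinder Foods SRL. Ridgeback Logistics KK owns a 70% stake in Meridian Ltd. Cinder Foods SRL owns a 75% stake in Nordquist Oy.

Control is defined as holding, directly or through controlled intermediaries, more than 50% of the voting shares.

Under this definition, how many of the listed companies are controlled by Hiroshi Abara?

1

Hiroshi holds 75% of Palisade, so Hiroshi controls Palisade.
No other company's threshold is met.
Hiroshi controls 1 company.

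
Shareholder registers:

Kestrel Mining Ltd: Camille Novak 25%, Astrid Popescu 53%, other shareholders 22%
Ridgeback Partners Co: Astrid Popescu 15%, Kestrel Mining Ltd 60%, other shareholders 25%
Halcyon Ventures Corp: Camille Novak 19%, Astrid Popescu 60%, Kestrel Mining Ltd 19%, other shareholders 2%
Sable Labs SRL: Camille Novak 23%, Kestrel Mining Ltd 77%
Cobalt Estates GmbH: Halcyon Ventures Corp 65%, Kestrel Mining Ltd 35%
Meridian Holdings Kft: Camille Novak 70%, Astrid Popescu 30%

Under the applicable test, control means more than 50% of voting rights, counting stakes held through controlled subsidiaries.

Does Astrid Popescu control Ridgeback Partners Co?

Yes

Astrid holds 53% of Kestrel, so Astrid controls Kestrel.
Astrid and Kestrel together hold 15% + 60% = 75% of Ridgeback, so Astrid controls Ridgeback.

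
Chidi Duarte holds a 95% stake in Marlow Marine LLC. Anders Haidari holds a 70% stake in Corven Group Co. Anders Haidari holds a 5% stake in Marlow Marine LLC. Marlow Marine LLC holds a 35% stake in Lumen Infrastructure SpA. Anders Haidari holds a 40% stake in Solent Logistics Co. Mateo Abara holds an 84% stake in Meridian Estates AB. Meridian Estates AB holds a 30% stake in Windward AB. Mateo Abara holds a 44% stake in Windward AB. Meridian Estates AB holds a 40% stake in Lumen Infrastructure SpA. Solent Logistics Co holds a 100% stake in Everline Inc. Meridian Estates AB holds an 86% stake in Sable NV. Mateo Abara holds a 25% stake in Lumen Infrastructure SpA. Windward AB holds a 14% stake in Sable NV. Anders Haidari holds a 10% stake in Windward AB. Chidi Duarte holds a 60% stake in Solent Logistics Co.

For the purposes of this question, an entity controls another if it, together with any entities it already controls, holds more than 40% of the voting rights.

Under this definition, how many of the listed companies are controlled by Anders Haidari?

1

Anders holds 70% of Corven, so Anders controls Corven.
No other company's threshold is met.
Anders controls 1 company.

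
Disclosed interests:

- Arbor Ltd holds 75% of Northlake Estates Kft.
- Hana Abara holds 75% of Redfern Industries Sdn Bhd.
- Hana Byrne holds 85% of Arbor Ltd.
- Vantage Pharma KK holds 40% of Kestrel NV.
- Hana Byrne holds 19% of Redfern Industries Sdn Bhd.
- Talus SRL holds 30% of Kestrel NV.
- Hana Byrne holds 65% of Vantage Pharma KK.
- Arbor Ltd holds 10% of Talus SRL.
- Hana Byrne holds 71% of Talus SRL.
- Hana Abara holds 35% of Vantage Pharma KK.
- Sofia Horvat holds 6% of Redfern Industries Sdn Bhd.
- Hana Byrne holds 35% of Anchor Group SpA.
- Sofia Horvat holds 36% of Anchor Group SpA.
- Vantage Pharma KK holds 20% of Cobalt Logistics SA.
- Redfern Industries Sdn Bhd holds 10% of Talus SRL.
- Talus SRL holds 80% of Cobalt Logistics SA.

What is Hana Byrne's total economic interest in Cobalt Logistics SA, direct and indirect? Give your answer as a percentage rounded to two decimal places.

Hana Byrne reaches Cobalt along 4 paths.
Via Vantage: 65% × 20% = 13%.
Via Redfern → Talus: 19% × 10% × 80% = 1.52%.
Via Arbor → Talus: 85% × 10% × 80% = 6.8%.
Via Talus: 71% × 80% = 56.8%.
Total: 13% + 1.52% + 6.8% + 56.8% = 78.12%.

78.12%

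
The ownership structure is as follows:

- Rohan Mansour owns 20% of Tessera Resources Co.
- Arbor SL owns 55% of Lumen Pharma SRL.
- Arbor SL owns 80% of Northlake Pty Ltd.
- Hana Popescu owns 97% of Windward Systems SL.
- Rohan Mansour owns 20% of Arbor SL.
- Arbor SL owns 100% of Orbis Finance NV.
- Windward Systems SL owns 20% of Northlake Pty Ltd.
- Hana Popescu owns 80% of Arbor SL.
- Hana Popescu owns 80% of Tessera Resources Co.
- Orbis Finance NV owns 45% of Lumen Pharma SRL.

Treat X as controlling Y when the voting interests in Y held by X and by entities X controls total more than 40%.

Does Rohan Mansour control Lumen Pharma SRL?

No

Rohan's largest direct stake is 20% in Arbor, which does not meet the threshold, so Rohan controls no company.
Neither Rohan nor any entity Rohan controls holds any voting interest in Lumen.
So Rohan does not control Lumen.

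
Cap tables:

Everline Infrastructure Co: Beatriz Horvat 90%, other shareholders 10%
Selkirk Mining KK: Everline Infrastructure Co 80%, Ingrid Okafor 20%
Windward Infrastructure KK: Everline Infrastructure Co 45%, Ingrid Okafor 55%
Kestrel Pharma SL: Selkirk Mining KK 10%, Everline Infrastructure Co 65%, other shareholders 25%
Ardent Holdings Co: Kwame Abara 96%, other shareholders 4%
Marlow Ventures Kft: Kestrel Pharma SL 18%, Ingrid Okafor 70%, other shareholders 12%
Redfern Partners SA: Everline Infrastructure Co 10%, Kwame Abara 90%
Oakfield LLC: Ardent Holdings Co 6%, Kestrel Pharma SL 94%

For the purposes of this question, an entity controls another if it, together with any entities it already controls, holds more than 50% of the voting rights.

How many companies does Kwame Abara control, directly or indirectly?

2

Kwame holds 96% of Ardent, so Kwame controls Ardent.
Kwame holds 90% of Redfern, so Kwame controls Redfern.
No other company's threshold is met.
Kwame controls 2 companies.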